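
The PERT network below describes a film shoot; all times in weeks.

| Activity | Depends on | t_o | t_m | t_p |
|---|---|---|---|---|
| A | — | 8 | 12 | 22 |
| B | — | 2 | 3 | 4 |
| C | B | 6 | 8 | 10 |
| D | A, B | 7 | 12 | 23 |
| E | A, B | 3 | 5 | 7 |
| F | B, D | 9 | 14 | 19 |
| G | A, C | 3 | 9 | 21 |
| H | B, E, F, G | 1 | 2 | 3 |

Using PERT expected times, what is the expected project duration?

42 weeks

te_A = (8 + 4·12 + 22)/6 = 78/6 = 13
te_B = (2 + 4·3 + 4)/6 = 18/6 = 3
te_C = (6 + 4·8 + 10)/6 = 48/6 = 8
te_D = (7 + 4·12 + 23)/6 = 78/6 = 13
te_E = (3 + 4·5 + 7)/6 = 30/6 = 5
te_F = (9 + 4·14 + 19)/6 = 84/6 = 14
te_G = (3 + 4·9 + 21)/6 = 60/6 = 10
te_H = (1 + 4·2 + 3)/6 = 12/6 = 2

Forward pass:
ES_A = 0; EF_A = 13
ES_B = 0; EF_B = 3
ES_C = 3; EF_C = 3+8 = 11
ES_D = max(EF_A=13, EF_B=3) = 13; EF_D = 13+13 = 26
ES_E = max(EF_A=13, EF_B=3) = 13; EF_E = 13+5 = 18
ES_F = max(EF_B=3, EF_D=26) = 26; EF_F = 26+14 = 40
ES_G = max(EF_A=13, EF_C=11) = 13; EF_G = 13+10 = 23
ES_H = max(EF_B=3, EF_E=18, EF_F=40, EF_G=23) = 40; EF_H = 40+2 = 42
Expected project duration μ = 42 weeks. Critical path: A → D → F → H.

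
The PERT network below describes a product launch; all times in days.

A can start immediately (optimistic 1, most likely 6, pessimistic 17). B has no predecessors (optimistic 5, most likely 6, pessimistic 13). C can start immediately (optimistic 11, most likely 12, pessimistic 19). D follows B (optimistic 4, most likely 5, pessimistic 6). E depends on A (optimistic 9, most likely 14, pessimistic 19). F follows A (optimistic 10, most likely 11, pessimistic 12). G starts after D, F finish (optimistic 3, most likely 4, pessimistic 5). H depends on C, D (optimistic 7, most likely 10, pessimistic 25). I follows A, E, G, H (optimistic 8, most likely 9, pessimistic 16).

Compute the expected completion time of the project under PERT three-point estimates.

35 days

te_A = (1 + 4·6 + 17)/6 = 42/6 = 7
te_B = (5 + 4·6 + 13)/6 = 42/6 = 7
te_C = (11 + 4·12 + 19)/6 = 78/6 = 13
te_D = (4 + 4·5 + 6)/6 = 30/6 = 5
te_E = (9 + 4·14 + 19)/6 = 84/6 = 14
te_F = (10 + 4·11 + 12)/6 = 66/6 = 11
te_G = (3 + 4·4 + 5)/6 = 24/6 = 4
te_H = (7 + 4·10 + 25)/6 = 72/6 = 12
te_I = (8 + 4·9 + 16)/6 = 60/6 = 10

Forward pass:
ES_A = 0; EF_A = 7
ES_B = 0; EF_B = 7
ES_C = 0; EF_C = 13
ES_D = 7; EF_D = 7+5 = 12
ES_E = 7; EF_E = 7+14 = 21
ES_F = 7; EF_F = 7+11 = 18
ES_G = max(EF_D=12, EF_F=18) = 18; EF_G = 18+4 = 22
ES_H = max(EF_C=13, EF_D=12) = 13; EF_H = 13+12 = 25
ES_I = max(EF_A=7, EF_E=21, EF_G=22, EF_H=25) = 25; EF_I = 25+10 = 35
Expected project duration μ = 35 days. Critical path: C → H → I.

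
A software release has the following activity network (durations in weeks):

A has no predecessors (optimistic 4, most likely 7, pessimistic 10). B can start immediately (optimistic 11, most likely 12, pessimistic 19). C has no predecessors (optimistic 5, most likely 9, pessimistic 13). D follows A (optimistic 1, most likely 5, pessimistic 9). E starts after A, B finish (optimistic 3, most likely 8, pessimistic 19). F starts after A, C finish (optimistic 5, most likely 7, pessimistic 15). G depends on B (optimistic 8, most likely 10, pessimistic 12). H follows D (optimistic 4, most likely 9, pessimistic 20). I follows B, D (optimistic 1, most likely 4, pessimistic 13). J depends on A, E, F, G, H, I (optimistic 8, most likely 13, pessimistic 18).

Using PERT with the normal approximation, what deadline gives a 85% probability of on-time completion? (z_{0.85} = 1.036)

te_A = (4 + 4·7 + 10)/6 = 42/6 = 7; σ²_A = ((10−4)/6)² = 1.000
te_B = (11 + 4·12 + 19)/6 = 78/6 = 13; σ²_B = ((19−11)/6)² = 1.778
te_C = (5 + 4·9 + 13)/6 = 54/6 = 9; σ²_C = ((13−5)/6)² = 1.778
te_D = (1 + 4·5 + 9)/6 = 30/6 = 5; σ²_D = ((9−1)/6)² = 1.778
te_E = (3 + 4·8 + 19)/6 = 54/6 = 9; σ²_E = ((19−3)/6)² = 7.111
te_F = (5 + 4·7 + 15)/6 = 48/6 = 8; σ²_F = ((15−5)/6)² = 2.778
te_G = (8 + 4·10 + 12)/6 = 60/6 = 10; σ²_G = ((12−8)/6)² = 0.444
te_H = (4 + 4·9 + 20)/6 = 60/6 = 10; σ²_H = ((20−4)/6)² = 7.111
te_I = (1 + 4·4 + 13)/6 = 30/6 = 5; σ²_I = ((13−1)/6)² = 4.000
te_J = (8 + 4·13 + 18)/6 = 78/6 = 13; σ²_J = ((18−8)/6)² = 2.778

Forward pass:
ES_A = 0; EF_A = 7
ES_B = 0; EF_B = 13
ES_C = 0; EF_C = 9
ES_D = 7; EF_D = 7+5 = 12
ES_E = max(EF_A=7, EF_B=13) = 13; EF_E = 13+9 = 22
ES_F = max(EF_A=7, EF_C=9) = 9; EF_F = 9+8 = 17
ES_G = 13; EF_G = 13+10 = 23
ES_H = 12; EF_H = 12+10 = 22
ES_I = max(EF_B=13, EF_D=12) = 13; EF_I = 13+5 = 18
ES_J = max(EF_A=7, EF_E=22, EF_F=17, EF_G=23, EF_H=22, EF_I=18) = 23; EF_J = 23+13 = 36
Expected project duration μ = 36 weeks. Critical path: B → G → J.

Variance along critical path = 1.778 + 0.444 + 2.778 = 5.000; σ = 2.236 weeks.
D = μ + z·σ = 36 + 1.036·2.236 = 38.3 weeks

38.3 weeks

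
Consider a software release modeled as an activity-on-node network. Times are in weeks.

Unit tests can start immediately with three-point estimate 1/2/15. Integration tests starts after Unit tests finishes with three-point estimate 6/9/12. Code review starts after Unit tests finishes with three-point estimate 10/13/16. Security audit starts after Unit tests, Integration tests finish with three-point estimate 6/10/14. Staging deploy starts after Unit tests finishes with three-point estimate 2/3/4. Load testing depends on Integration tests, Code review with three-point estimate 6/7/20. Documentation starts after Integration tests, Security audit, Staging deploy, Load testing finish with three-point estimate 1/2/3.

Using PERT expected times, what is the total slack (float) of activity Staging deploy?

19 weeks

te_Unit tests = (1 + 4·2 + 15)/6 = 24/6 = 4
te_Integration tests = (6 + 4·9 + 12)/6 = 54/6 = 9
te_Code review = (10 + 4·13 + 16)/6 = 78/6 = 13
te_Security audit = (6 + 4·10 + 14)/6 = 60/6 = 10
te_Staging deploy = (2 + 4·3 + 4)/6 = 18/6 = 3
te_Load testing = (6 + 4·7 + 20)/6 = 54/6 = 9
te_Documentation = (1 + 4·2 + 3)/6 = 12/6 = 2

Forward pass:
ES_Unit tests = 0; EF_Unit tests = 4
ES_Integration tests = 4; EF_Integration tests = 4+9 = 13
ES_Code review = 4; EF_Code review = 4+13 = 17
ES_Security audit = max(EF_Unit tests=4, EF_Integration tests=13) = 13; EF_Security audit = 13+10 = 23
ES_Staging deploy = 4; EF_Staging deploy = 4+3 = 7
ES_Load testing = max(EF_Integration tests=13, EF_Code review=17) = 17; EF_Load testing = 17+9 = 26
ES_Documentation = max(EF_Integration tests=13, EF_Security audit=23, EF_Staging deploy=7, EF_Load testing=26) = 26; EF_Documentation = 26+2 = 28
Expected project duration μ = 28 weeks. Critical path: Unit tests → Code review → Load testing → Documentation.

Backward pass:
LF_Documentation = 28; LS_Documentation = 28−2 = 26
LF_Load testing = LS_Documentation = 26; LS_Load testing = 26−9 = 17
LF_Staging deploy = LS_Documentation = 26; LS_Staging deploy = 26−3 = 23
LF_Security audit = LS_Documentation = 26; LS_Security audit = 26−10 = 16
LF_Code review = LS_Load testing = 17; LS_Code review = 17−13 = 4
LF_Integration tests = min(LS_Security audit=16, LS_Load testing=17, LS_Documentation=26) = 16; LS_Integration tests = 16−9 = 7
LF_Unit tests = min(LS_Integration tests=7, LS_Code review=4, LS_Security audit=16, LS_Staging deploy=23) = 4; LS_Unit tests = 4−4 = 0
Slack_Staging deploy = LS_Staging deploy − ES_Staging deploy = 23 − 4 = 19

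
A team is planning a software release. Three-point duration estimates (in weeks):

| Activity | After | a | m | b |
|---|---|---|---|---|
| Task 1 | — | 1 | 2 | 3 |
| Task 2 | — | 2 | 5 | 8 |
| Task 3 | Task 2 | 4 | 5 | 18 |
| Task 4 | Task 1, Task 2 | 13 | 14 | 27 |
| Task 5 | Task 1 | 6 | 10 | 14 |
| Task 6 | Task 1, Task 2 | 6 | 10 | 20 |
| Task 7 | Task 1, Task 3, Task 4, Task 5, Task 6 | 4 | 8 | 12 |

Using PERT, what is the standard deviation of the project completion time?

2.87 weeks

te_Task 1 = (1 + 4·2 + 3)/6 = 12/6 = 2; σ²_Task 1 = ((3−1)/6)² = 0.111
te_Task 2 = (2 + 4·5 + 8)/6 = 30/6 = 5; σ²_Task 2 = ((8−2)/6)² = 1.000
te_Task 3 = (4 + 4·5 + 18)/6 = 42/6 = 7; σ²_Task 3 = ((18−4)/6)² = 5.444
te_Task 4 = (13 + 4·14 + 27)/6 = 96/6 = 16; σ²_Task 4 = ((27−13)/6)² = 5.444
te_Task 5 = (6 + 4·10 + 14)/6 = 60/6 = 10; σ²_Task 5 = ((14−6)/6)² = 1.778
te_Task 6 = (6 + 4·10 + 20)/6 = 66/6 = 11; σ²_Task 6 = ((20−6)/6)² = 5.444
te_Task 7 = (4 + 4·8 + 12)/6 = 48/6 = 8; σ²_Task 7 = ((12−4)/6)² = 1.778

Forward pass:
ES_Task 1 = 0; EF_Task 1 = 2
ES_Task 2 = 0; EF_Task 2 = 5
ES_Task 3 = 5; EF_Task 3 = 5+7 = 12
ES_Task 4 = max(EF_Task 1=2, EF_Task 2=5) = 5; EF_Task 4 = 5+16 = 21
ES_Task 5 = 2; EF_Task 5 = 2+10 = 12
ES_Task 6 = max(EF_Task 1=2, EF_Task 2=5) = 5; EF_Task 6 = 5+11 = 16
ES_Task 7 = max(EF_Task 1=2, EF_Task 3=12, EF_Task 4=21, EF_Task 5=12, EF_Task 6=16) = 21; EF_Task 7 = 21+8 = 29
Expected project duration μ = 29 weeks. Critical path: Task 2 → Task 4 → Task 7.

Variance along critical path = 1.000 + 5.444 + 1.778 = 8.222
σ = √8.222 = 2.867 weeks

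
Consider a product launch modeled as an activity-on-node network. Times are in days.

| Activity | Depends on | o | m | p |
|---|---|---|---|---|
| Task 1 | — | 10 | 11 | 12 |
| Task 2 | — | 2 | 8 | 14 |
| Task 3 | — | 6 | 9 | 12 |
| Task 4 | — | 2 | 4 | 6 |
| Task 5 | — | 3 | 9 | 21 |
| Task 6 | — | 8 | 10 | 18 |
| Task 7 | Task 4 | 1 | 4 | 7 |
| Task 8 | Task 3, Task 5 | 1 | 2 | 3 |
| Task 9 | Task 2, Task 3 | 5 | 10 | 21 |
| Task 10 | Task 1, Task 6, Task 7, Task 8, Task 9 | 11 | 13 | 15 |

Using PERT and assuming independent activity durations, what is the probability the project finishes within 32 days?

te_Task 1 = (10 + 4·11 + 12)/6 = 66/6 = 11; σ²_Task 1 = ((12−10)/6)² = 0.111
te_Task 2 = (2 + 4·8 + 14)/6 = 48/6 = 8; σ²_Task 2 = ((14−2)/6)² = 4.000
te_Task 3 = (6 + 4·9 + 12)/6 = 54/6 = 9; σ²_Task 3 = ((12−6)/6)² = 1.000
te_Task 4 = (2 + 4·4 + 6)/6 = 24/6 = 4; σ²_Task 4 = ((6−2)/6)² = 0.444
te_Task 5 = (3 + 4·9 + 21)/6 = 60/6 = 10; σ²_Task 5 = ((21−3)/6)² = 9.000
te_Task 6 = (8 + 4·10 + 18)/6 = 66/6 = 11; σ²_Task 6 = ((18−8)/6)² = 2.778
te_Task 7 = (1 + 4·4 + 7)/6 = 24/6 = 4; σ²_Task 7 = ((7−1)/6)² = 1.000
te_Task 8 = (1 + 4·2 + 3)/6 = 12/6 = 2; σ²_Task 8 = ((3−1)/6)² = 0.111
te_Task 9 = (5 + 4·10 + 21)/6 = 66/6 = 11; σ²_Task 9 = ((21−5)/6)² = 7.111
te_Task 10 = (11 + 4·13 + 15)/6 = 78/6 = 13; σ²_Task 10 = ((15−11)/6)² = 0.444

Forward pass:
ES_Task 1 = 0; EF_Task 1 = 11
ES_Task 2 = 0; EF_Task 2 = 8
ES_Task 3 = 0; EF_Task 3 = 9
ES_Task 4 = 0; EF_Task 4 = 4
ES_Task 5 = 0; EF_Task 5 = 10
ES_Task 6 = 0; EF_Task 6 = 11
ES_Task 7 = 4; EF_Task 7 = 4+4 = 8
ES_Task 8 = max(EF_Task 3=9, EF_Task 5=10) = 10; EF_Task 8 = 10+2 = 12
ES_Task 9 = max(EF_Task 2=8, EF_Task 3=9) = 9; EF_Task 9 = 9+11 = 20
ES_Task 10 = max(EF_Task 1=11, EF_Task 6=11, EF_Task 7=8, EF_Task 8=12, EF_Task 9=20) = 20; EF_Task 10 = 20+13 = 33
Expected project duration μ = 33 days. Critical path: Task 3 → Task 9 → Task 10.

Variance along critical path = 1.000 + 7.111 + 0.444 = 8.556; σ = √8.556 = 2.925 days.
Z = (32 − 33) / 2.925 = -0.342
P(T ≤ 32) = Φ(-0.342) ≈ 0.366

0.366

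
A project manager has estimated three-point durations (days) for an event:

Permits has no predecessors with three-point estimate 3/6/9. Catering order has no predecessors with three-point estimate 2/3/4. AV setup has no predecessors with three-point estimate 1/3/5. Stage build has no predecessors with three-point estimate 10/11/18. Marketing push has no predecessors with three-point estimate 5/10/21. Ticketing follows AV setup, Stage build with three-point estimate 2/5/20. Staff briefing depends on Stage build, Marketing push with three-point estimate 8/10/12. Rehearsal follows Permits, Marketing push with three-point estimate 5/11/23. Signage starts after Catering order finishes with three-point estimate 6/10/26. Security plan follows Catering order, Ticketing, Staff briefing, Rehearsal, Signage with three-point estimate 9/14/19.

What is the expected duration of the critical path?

te_Permits = (3 + 4·6 + 9)/6 = 36/6 = 6
te_Catering order = (2 + 4·3 + 4)/6 = 18/6 = 3
te_AV setup = (1 + 4·3 + 5)/6 = 18/6 = 3
te_Stage build = (10 + 4·11 + 18)/6 = 72/6 = 12
te_Marketing push = (5 + 4·10 + 21)/6 = 66/6 = 11
te_Ticketing = (2 + 4·5 + 20)/6 = 42/6 = 7
te_Staff briefing = (8 + 4·10 + 12)/6 = 60/6 = 10
te_Rehearsal = (5 + 4·11 + 23)/6 = 72/6 = 12
te_Signage = (6 + 4·10 + 26)/6 = 72/6 = 12
te_Security plan = (9 + 4·14 + 19)/6 = 84/6 = 14

Forward pass:
ES_Permits = 0; EF_Permits = 6
ES_Catering order = 0; EF_Catering order = 3
ES_AV setup = 0; EF_AV setup = 3
ES_Stage build = 0; EF_Stage build = 12
ES_Marketing push = 0; EF_Marketing push = 11
ES_Ticketing = max(EF_AV setup=3, EF_Stage build=12) = 12; EF_Ticketing = 12+7 = 19
ES_Staff briefing = max(EF_Stage build=12, EF_Marketing push=11) = 12; EF_Staff briefing = 12+10 = 22
ES_Rehearsal = max(EF_Permits=6, EF_Marketing push=11) = 11; EF_Rehearsal = 11+12 = 23
ES_Signage = 3; EF_Signage = 3+12 = 15
ES_Security plan = max(EF_Catering order=3, EF_Ticketing=19, EF_Staff briefing=22, EF_Rehearsal=23, EF_Signage=15) = 23; EF_Security plan = 23+14 = 37
Expected project duration μ = 37 days. Critical path: Marketing push → Rehearsal → Security plan.

37 days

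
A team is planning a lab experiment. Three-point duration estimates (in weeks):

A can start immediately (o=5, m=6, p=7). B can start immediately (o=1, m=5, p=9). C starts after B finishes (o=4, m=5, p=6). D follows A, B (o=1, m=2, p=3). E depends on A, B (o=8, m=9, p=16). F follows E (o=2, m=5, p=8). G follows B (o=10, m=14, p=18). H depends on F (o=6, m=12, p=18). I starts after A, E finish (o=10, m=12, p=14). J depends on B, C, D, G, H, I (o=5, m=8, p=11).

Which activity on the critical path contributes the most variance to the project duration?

te_A = (5 + 4·6 + 7)/6 = 36/6 = 6; σ²_A = ((7−5)/6)² = 0.111
te_B = (1 + 4·5 + 9)/6 = 30/6 = 5; σ²_B = ((9−1)/6)² = 1.778
te_C = (4 + 4·5 + 6)/6 = 30/6 = 5; σ²_C = ((6−4)/6)² = 0.111
te_D = (1 + 4·2 + 3)/6 = 12/6 = 2; σ²_D = ((3−1)/6)² = 0.111
te_E = (8 + 4·9 + 16)/6 = 60/6 = 10; σ²_E = ((16−8)/6)² = 1.778
te_F = (2 + 4·5 + 8)/6 = 30/6 = 5; σ²_F = ((8−2)/6)² = 1.000
te_G = (10 + 4·14 + 18)/6 = 84/6 = 14; σ²_G = ((18−10)/6)² = 1.778
te_H = (6 + 4·12 + 18)/6 = 72/6 = 12; σ²_H = ((18−6)/6)² = 4.000
te_I = (10 + 4·12 + 14)/6 = 72/6 = 12; σ²_I = ((14−10)/6)² = 0.444
te_J = (5 + 4·8 + 11)/6 = 48/6 = 8; σ²_J = ((11−5)/6)² = 1.000

Forward pass:
ES_A = 0; EF_A = 6
ES_B = 0; EF_B = 5
ES_C = 5; EF_C = 5+5 = 10
ES_D = max(EF_A=6, EF_B=5) = 6; EF_D = 6+2 = 8
ES_E = max(EF_A=6, EF_B=5) = 6; EF_E = 6+10 = 16
ES_F = 16; EF_F = 16+5 = 21
ES_G = 5; EF_G = 5+14 = 19
ES_H = 21; EF_H = 21+12 = 33
ES_I = max(EF_A=6, EF_E=16) = 16; EF_I = 16+12 = 28
ES_J = max(EF_B=5, EF_C=10, EF_D=8, EF_G=19, EF_H=33, EF_I=28) = 33; EF_J = 33+8 = 41
Expected project duration μ = 41 weeks. Critical path: A → E → F → H → J.

Variances on critical path: σ²_A=0.111, σ²_E=1.778, σ²_F=1.000, σ²_H=4.000, σ²_J=1.000.
Largest is σ²_H = 4.000.

H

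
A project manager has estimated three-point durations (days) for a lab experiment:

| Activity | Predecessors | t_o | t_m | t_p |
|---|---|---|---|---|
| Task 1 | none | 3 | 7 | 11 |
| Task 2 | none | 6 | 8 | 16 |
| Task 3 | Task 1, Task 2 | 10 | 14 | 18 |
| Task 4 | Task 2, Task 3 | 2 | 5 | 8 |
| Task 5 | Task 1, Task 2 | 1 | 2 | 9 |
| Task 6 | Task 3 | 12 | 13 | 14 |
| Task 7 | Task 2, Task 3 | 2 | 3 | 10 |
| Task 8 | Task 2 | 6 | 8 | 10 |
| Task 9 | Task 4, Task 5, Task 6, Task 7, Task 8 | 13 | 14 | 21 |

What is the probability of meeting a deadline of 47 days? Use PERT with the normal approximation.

0.058

te_Task 1 = (3 + 4·7 + 11)/6 = 42/6 = 7; σ²_Task 1 = ((11−3)/6)² = 1.778
te_Task 2 = (6 + 4·8 + 16)/6 = 54/6 = 9; σ²_Task 2 = ((16−6)/6)² = 2.778
te_Task 3 = (10 + 4·14 + 18)/6 = 84/6 = 14; σ²_Task 3 = ((18−10)/6)² = 1.778
te_Task 4 = (2 + 4·5 + 8)/6 = 30/6 = 5; σ²_Task 4 = ((8−2)/6)² = 1.000
te_Task 5 = (1 + 4·2 + 9)/6 = 18/6 = 3; σ²_Task 5 = ((9−1)/6)² = 1.778
te_Task 6 = (12 + 4·13 + 14)/6 = 78/6 = 13; σ²_Task 6 = ((14−12)/6)² = 0.111
te_Task 7 = (2 + 4·3 + 10)/6 = 24/6 = 4; σ²_Task 7 = ((10−2)/6)² = 1.778
te_Task 8 = (6 + 4·8 + 10)/6 = 48/6 = 8; σ²_Task 8 = ((10−6)/6)² = 0.444
te_Task 9 = (13 + 4·14 + 21)/6 = 90/6 = 15; σ²_Task 9 = ((21−13)/6)² = 1.778

Forward pass:
ES_Task 1 = 0; EF_Task 1 = 7
ES_Task 2 = 0; EF_Task 2 = 9
ES_Task 3 = max(EF_Task 1=7, EF_Task 2=9) = 9; EF_Task 3 = 9+14 = 23
ES_Task 4 = max(EF_Task 2=9, EF_Task 3=23) = 23; EF_Task 4 = 23+5 = 28
ES_Task 5 = max(EF_Task 1=7, EF_Task 2=9) = 9; EF_Task 5 = 9+3 = 12
ES_Task 6 = 23; EF_Task 6 = 23+13 = 36
ES_Task 7 = max(EF_Task 2=9, EF_Task 3=23) = 23; EF_Task 7 = 23+4 = 27
ES_Task 8 = 9; EF_Task 8 = 9+8 = 17
ES_Task 9 = max(EF_Task 4=28, EF_Task 5=12, EF_Task 6=36, EF_Task 7=27, EF_Task 8=17) = 36; EF_Task 9 = 36+15 = 51
Expected project duration μ = 51 days. Critical path: Task 2 → Task 3 → Task 6 → Task 9.

Variance along critical path = 2.778 + 1.778 + 0.111 + 1.778 = 6.444; σ = √6.444 = 2.539 days.
Z = (47 − 51) / 2.539 = -1.576
P(T ≤ 47) = Φ(-1.576) ≈ 0.058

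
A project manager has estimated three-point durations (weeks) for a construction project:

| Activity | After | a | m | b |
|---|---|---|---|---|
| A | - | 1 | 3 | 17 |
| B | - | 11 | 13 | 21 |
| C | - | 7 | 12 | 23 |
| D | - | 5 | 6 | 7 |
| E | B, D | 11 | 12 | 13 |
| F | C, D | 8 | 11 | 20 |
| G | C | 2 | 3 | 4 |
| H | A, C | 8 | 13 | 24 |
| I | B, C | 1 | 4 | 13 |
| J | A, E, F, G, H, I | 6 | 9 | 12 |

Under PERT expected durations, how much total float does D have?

te_A = (1 + 4·3 + 17)/6 = 30/6 = 5
te_B = (11 + 4·13 + 21)/6 = 84/6 = 14
te_C = (7 + 4·12 + 23)/6 = 78/6 = 13
te_D = (5 + 4·6 + 7)/6 = 36/6 = 6
te_E = (11 + 4·12 + 13)/6 = 72/6 = 12
te_F = (8 + 4·11 + 20)/6 = 72/6 = 12
te_G = (2 + 4·3 + 4)/6 = 18/6 = 3
te_H = (8 + 4·13 + 24)/6 = 84/6 = 14
te_I = (1 + 4·4 + 13)/6 = 30/6 = 5
te_J = (6 + 4·9 + 12)/6 = 54/6 = 9

Forward pass:
ES_A = 0; EF_A = 5
ES_B = 0; EF_B = 14
ES_C = 0; EF_C = 13
ES_D = 0; EF_D = 6
ES_E = max(EF_B=14, EF_D=6) = 14; EF_E = 14+12 = 26
ES_F = max(EF_C=13, EF_D=6) = 13; EF_F = 13+12 = 25
ES_G = 13; EF_G = 13+3 = 16
ES_H = max(EF_A=5, EF_C=13) = 13; EF_H = 13+14 = 27
ES_I = max(EF_B=14, EF_C=13) = 14; EF_I = 14+5 = 19
ES_J = max(EF_A=5, EF_E=26, EF_F=25, EF_G=16, EF_H=27, EF_I=19) = 27; EF_J = 27+9 = 36
Expected project duration μ = 36 weeks. Critical path: C → H → J.

Backward pass:
LF_J = 36; LS_J = 36−9 = 27
LF_I = LS_J = 27; LS_I = 27−5 = 22
LF_H = LS_J = 27; LS_H = 27−14 = 13
LF_G = LS_J = 27; LS_G = 27−3 = 24
LF_F = LS_J = 27; LS_F = 27−12 = 15
LF_E = LS_J = 27; LS_E = 27−12 = 15
LF_D = min(LS_E=15, LS_F=15) = 15; LS_D = 15−6 = 9
LF_C = min(LS_F=15, LS_G=24, LS_H=13, LS_I=22) = 13; LS_C = 13−13 = 0
LF_B = min(LS_E=15, LS_I=22) = 15; LS_B = 15−14 = 1
LF_A = min(LS_H=13, LS_J=27) = 13; LS_A = 13−5 = 8
Slack_D = LS_D − ES_D = 9 − 0 = 9

9 weeks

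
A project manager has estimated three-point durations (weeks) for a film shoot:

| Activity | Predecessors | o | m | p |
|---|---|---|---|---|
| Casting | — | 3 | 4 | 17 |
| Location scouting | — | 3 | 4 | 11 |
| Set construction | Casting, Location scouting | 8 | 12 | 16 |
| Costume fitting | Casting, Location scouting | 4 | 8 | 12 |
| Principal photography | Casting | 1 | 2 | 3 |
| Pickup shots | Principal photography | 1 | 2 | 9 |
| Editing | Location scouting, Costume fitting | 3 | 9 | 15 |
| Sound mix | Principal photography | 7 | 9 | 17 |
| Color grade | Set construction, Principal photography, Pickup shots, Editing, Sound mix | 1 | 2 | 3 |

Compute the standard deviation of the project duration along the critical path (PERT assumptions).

te_Casting = (3 + 4·4 + 17)/6 = 36/6 = 6; σ²_Casting = ((17−3)/6)² = 5.444
te_Location scouting = (3 + 4·4 + 11)/6 = 30/6 = 5; σ²_Location scouting = ((11−3)/6)² = 1.778
te_Set construction = (8 + 4·12 + 16)/6 = 72/6 = 12; σ²_Set construction = ((16−8)/6)² = 1.778
te_Costume fitting = (4 + 4·8 + 12)/6 = 48/6 = 8; σ²_Costume fitting = ((12−4)/6)² = 1.778
te_Principal photography = (1 + 4·2 + 3)/6 = 12/6 = 2; σ²_Principal photography = ((3−1)/6)² = 0.111
te_Pickup shots = (1 + 4·2 + 9)/6 = 18/6 = 3; σ²_Pickup shots = ((9−1)/6)² = 1.778
te_Editing = (3 + 4·9 + 15)/6 = 54/6 = 9; σ²_Editing = ((15−3)/6)² = 4.000
te_Sound mix = (7 + 4·9 + 17)/6 = 60/6 = 10; σ²_Sound mix = ((17−7)/6)² = 2.778
te_Color grade = (1 + 4·2 + 3)/6 = 12/6 = 2; σ²_Color grade = ((3−1)/6)² = 0.111

Forward pass:
ES_Casting = 0; EF_Casting = 6
ES_Location scouting = 0; EF_Location scouting = 5
ES_Set construction = max(EF_Casting=6, EF_Location scouting=5) = 6; EF_Set construction = 6+12 = 18
ES_Costume fitting = max(EF_Casting=6, EF_Location scouting=5) = 6; EF_Costume fitting = 6+8 = 14
ES_Principal photography = 6; EF_Principal photography = 6+2 = 8
ES_Pickup shots = 8; EF_Pickup shots = 8+3 = 11
ES_Editing = max(EF_Location scouting=5, EF_Costume fitting=14) = 14; EF_Editing = 14+9 = 23
ES_Sound mix = 8; EF_Sound mix = 8+10 = 18
ES_Color grade = max(EF_Set construction=18, EF_Principal photography=8, EF_Pickup shots=11, EF_Editing=23, EF_Sound mix=18) = 23; EF_Color grade = 23+2 = 25
Expected project duration μ = 25 weeks. Critical path: Casting → Costume fitting → Editing → Color grade.

Variance along critical path = 5.444 + 1.778 + 4.000 + 0.111 = 11.333
σ = √11.333 = 3.367 weeks

3.37 weeks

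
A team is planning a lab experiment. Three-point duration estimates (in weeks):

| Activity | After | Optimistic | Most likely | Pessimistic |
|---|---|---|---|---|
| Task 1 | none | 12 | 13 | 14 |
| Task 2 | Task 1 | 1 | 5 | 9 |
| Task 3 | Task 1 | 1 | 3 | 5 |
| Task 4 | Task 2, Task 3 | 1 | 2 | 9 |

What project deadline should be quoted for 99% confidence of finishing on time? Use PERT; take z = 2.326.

25.5 weeks

te_Task 1 = (12 + 4·13 + 14)/6 = 78/6 = 13; σ²_Task 1 = ((14−12)/6)² = 0.111
te_Task 2 = (1 + 4·5 + 9)/6 = 30/6 = 5; σ²_Task 2 = ((9−1)/6)² = 1.778
te_Task 3 = (1 + 4·3 + 5)/6 = 18/6 = 3; σ²_Task 3 = ((5−1)/6)² = 0.444
te_Task 4 = (1 + 4·2 + 9)/6 = 18/6 = 3; σ²_Task 4 = ((9−1)/6)² = 1.778

Forward pass:
ES_Task 1 = 0; EF_Task 1 = 13
ES_Task 2 = 13; EF_Task 2 = 13+5 = 18
ES_Task 3 = 13; EF_Task 3 = 13+3 = 16
ES_Task 4 = max(EF_Task 2=18, EF_Task 3=16) = 18; EF_Task 4 = 18+3 = 21
Expected project duration μ = 21 weeks. Critical path: Task 1 → Task 2 → Task 4.

Variance along critical path = 0.111 + 1.778 + 1.778 = 3.667; σ = 1.915 weeks.
D = μ + z·σ = 21 + 2.326·1.915 = 25.5 weeks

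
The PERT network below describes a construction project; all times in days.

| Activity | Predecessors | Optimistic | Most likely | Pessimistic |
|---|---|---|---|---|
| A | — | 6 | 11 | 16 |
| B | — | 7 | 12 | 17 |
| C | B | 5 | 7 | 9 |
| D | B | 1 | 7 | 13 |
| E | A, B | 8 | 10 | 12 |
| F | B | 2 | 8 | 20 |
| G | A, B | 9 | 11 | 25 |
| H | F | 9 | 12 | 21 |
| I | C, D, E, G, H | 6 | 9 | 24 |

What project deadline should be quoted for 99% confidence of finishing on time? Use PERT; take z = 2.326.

te_A = (6 + 4·11 + 16)/6 = 66/6 = 11; σ²_A = ((16−6)/6)² = 2.778
te_B = (7 + 4·12 + 17)/6 = 72/6 = 12; σ²_B = ((17−7)/6)² = 2.778
te_C = (5 + 4·7 + 9)/6 = 42/6 = 7; σ²_C = ((9−5)/6)² = 0.444
te_D = (1 + 4·7 + 13)/6 = 42/6 = 7; σ²_D = ((13−1)/6)² = 4.000
te_E = (8 + 4·10 + 12)/6 = 60/6 = 10; σ²_E = ((12−8)/6)² = 0.444
te_F = (2 + 4·8 + 20)/6 = 54/6 = 9; σ²_F = ((20−2)/6)² = 9.000
te_G = (9 + 4·11 + 25)/6 = 78/6 = 13; σ²_G = ((25−9)/6)² = 7.111
te_H = (9 + 4·12 + 21)/6 = 78/6 = 13; σ²_H = ((21−9)/6)² = 4.000
te_I = (6 + 4·9 + 24)/6 = 66/6 = 11; σ²_I = ((24−6)/6)² = 9.000

Forward pass:
ES_A = 0; EF_A = 11
ES_B = 0; EF_B = 12
ES_C = 12; EF_C = 12+7 = 19
ES_D = 12; EF_D = 12+7 = 19
ES_E = max(EF_A=11, EF_B=12) = 12; EF_E = 12+10 = 22
ES_F = 12; EF_F = 12+9 = 21
ES_G = max(EF_A=11, EF_B=12) = 12; EF_G = 12+13 = 25
ES_H = 21; EF_H = 21+13 = 34
ES_I = max(EF_C=19, EF_D=19, EF_E=22, EF_G=25, EF_H=34) = 34; EF_I = 34+11 = 45
Expected project duration μ = 45 days. Critical path: B → F → H → I.

Variance along critical path = 2.778 + 9.000 + 4.000 + 9.000 = 24.778; σ = 4.978 days.
D = μ + z·σ = 45 + 2.326·4.978 = 56.6 days

56.6 days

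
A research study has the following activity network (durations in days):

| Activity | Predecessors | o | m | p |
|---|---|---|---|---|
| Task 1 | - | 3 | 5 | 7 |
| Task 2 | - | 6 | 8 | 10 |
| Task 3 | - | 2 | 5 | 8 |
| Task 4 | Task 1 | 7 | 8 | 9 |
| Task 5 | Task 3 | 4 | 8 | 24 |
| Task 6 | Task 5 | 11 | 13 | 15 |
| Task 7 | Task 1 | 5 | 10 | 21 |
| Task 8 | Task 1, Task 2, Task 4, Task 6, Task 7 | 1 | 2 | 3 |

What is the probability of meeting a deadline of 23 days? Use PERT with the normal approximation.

0.025

te_Task 1 = (3 + 4·5 + 7)/6 = 30/6 = 5; σ²_Task 1 = ((7−3)/6)² = 0.444
te_Task 2 = (6 + 4·8 + 10)/6 = 48/6 = 8; σ²_Task 2 = ((10−6)/6)² = 0.444
te_Task 3 = (2 + 4·5 + 8)/6 = 30/6 = 5; σ²_Task 3 = ((8−2)/6)² = 1.000
te_Task 4 = (7 + 4·8 + 9)/6 = 48/6 = 8; σ²_Task 4 = ((9−7)/6)² = 0.111
te_Task 5 = (4 + 4·8 + 24)/6 = 60/6 = 10; σ²_Task 5 = ((24−4)/6)² = 11.111
te_Task 6 = (11 + 4·13 + 15)/6 = 78/6 = 13; σ²_Task 6 = ((15−11)/6)² = 0.444
te_Task 7 = (5 + 4·10 + 21)/6 = 66/6 = 11; σ²_Task 7 = ((21−5)/6)² = 7.111
te_Task 8 = (1 + 4·2 + 3)/6 = 12/6 = 2; σ²_Task 8 = ((3−1)/6)² = 0.111

Forward pass:
ES_Task 1 = 0; EF_Task 1 = 5
ES_Task 2 = 0; EF_Task 2 = 8
ES_Task 3 = 0; EF_Task 3 = 5
ES_Task 4 = 5; EF_Task 4 = 5+8 = 13
ES_Task 5 = 5; EF_Task 5 = 5+10 = 15
ES_Task 6 = 15; EF_Task 6 = 15+13 = 28
ES_Task 7 = 5; EF_Task 7 = 5+11 = 16
ES_Task 8 = max(EF_Task 1=5, EF_Task 2=8, EF_Task 4=13, EF_Task 6=28, EF_Task 7=16) = 28; EF_Task 8 = 28+2 = 30
Expected project duration μ = 30 days. Critical path: Task 3 → Task 5 → Task 6 → Task 8.

Variance along critical path = 1.000 + 11.111 + 0.444 + 0.111 = 12.667; σ = √12.667 = 3.559 days.
Z = (23 − 30) / 3.559 = -1.967
P(T ≤ 23) = Φ(-1.967) ≈ 0.025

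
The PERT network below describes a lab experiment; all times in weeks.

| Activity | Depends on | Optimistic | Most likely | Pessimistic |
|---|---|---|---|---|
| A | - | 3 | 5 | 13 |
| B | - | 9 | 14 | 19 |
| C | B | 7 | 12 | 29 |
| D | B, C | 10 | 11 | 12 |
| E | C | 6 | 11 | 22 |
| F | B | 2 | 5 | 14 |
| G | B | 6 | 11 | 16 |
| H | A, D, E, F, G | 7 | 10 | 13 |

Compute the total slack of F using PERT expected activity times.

te_A = (3 + 4·5 + 13)/6 = 36/6 = 6
te_B = (9 + 4·14 + 19)/6 = 84/6 = 14
te_C = (7 + 4·12 + 29)/6 = 84/6 = 14
te_D = (10 + 4·11 + 12)/6 = 66/6 = 11
te_E = (6 + 4·11 + 22)/6 = 72/6 = 12
te_F = (2 + 4·5 + 14)/6 = 36/6 = 6
te_G = (6 + 4·11 + 16)/6 = 66/6 = 11
te_H = (7 + 4·10 + 13)/6 = 60/6 = 10

Forward pass:
ES_A = 0; EF_A = 6
ES_B = 0; EF_B = 14
ES_C = 14; EF_C = 14+14 = 28
ES_D = max(EF_B=14, EF_C=28) = 28; EF_D = 28+11 = 39
ES_E = 28; EF_E = 28+12 = 40
ES_F = 14; EF_F = 14+6 = 20
ES_G = 14; EF_G = 14+11 = 25
ES_H = max(EF_A=6, EF_D=39, EF_E=40, EF_F=20, EF_G=25) = 40; EF_H = 40+10 = 50
Expected project duration μ = 50 weeks. Critical path: B → C → E → H.

Backward pass:
LF_H = 50; LS_H = 50−10 = 40
LF_G = LS_H = 40; LS_G = 40−11 = 29
LF_F = LS_H = 40; LS_F = 40−6 = 34
LF_E = LS_H = 40; LS_E = 40−12 = 28
LF_D = LS_H = 40; LS_D = 40−11 = 29
LF_C = min(LS_D=29, LS_E=28) = 28; LS_C = 28−14 = 14
LF_B = min(LS_C=14, LS_D=29, LS_F=34, LS_G=29) = 14; LS_B = 14−14 = 0
LF_A = LS_H = 40; LS_A = 40−6 = 34
Slack_F = LS_F − ES_F = 34 − 14 = 20

20 weeks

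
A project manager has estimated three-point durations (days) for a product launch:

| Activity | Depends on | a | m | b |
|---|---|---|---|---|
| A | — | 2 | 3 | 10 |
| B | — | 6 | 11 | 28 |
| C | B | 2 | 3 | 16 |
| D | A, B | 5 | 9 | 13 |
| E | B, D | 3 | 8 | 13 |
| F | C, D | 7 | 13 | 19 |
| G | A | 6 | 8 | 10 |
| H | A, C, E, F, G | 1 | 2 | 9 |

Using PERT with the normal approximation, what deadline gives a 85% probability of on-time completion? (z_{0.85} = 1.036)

te_A = (2 + 4·3 + 10)/6 = 24/6 = 4; σ²_A = ((10−2)/6)² = 1.778
te_B = (6 + 4·11 + 28)/6 = 78/6 = 13; σ²_B = ((28−6)/6)² = 13.444
te_C = (2 + 4·3 + 16)/6 = 30/6 = 5; σ²_C = ((16−2)/6)² = 5.444
te_D = (5 + 4·9 + 13)/6 = 54/6 = 9; σ²_D = ((13−5)/6)² = 1.778
te_E = (3 + 4·8 + 13)/6 = 48/6 = 8; σ²_E = ((13−3)/6)² = 2.778
te_F = (7 + 4·13 + 19)/6 = 78/6 = 13; σ²_F = ((19−7)/6)² = 4.000
te_G = (6 + 4·8 + 10)/6 = 48/6 = 8; σ²_G = ((10−6)/6)² = 0.444
te_H = (1 + 4·2 + 9)/6 = 18/6 = 3; σ²_H = ((9−1)/6)² = 1.778

Forward pass:
ES_A = 0; EF_A = 4
ES_B = 0; EF_B = 13
ES_C = 13; EF_C = 13+5 = 18
ES_D = max(EF_A=4, EF_B=13) = 13; EF_D = 13+9 = 22
ES_E = max(EF_B=13, EF_D=22) = 22; EF_E = 22+8 = 30
ES_F = max(EF_C=18, EF_D=22) = 22; EF_F = 22+13 = 35
ES_G = 4; EF_G = 4+8 = 12
ES_H = max(EF_A=4, EF_C=18, EF_E=30, EF_F=35, EF_G=12) = 35; EF_H = 35+3 = 38
Expected project duration μ = 38 days. Critical path: B → D → F → H.

Variance along critical path = 13.444 + 1.778 + 4.000 + 1.778 = 21.000; σ = 4.583 days.
D = μ + z·σ = 38 + 1.036·4.583 = 42.7 days

42.7 days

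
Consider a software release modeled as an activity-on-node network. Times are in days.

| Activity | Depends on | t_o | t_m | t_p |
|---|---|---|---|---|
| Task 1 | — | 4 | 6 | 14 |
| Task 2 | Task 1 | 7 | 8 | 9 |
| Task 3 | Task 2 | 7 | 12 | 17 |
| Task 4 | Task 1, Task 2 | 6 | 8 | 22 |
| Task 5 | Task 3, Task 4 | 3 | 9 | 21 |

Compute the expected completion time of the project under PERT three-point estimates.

te_Task 1 = (4 + 4·6 + 14)/6 = 42/6 = 7
te_Task 2 = (7 + 4·8 + 9)/6 = 48/6 = 8
te_Task 3 = (7 + 4·12 + 17)/6 = 72/6 = 12
te_Task 4 = (6 + 4·8 + 22)/6 = 60/6 = 10
te_Task 5 = (3 + 4·9 + 21)/6 = 60/6 = 10

Forward pass:
ES_Task 1 = 0; EF_Task 1 = 7
ES_Task 2 = 7; EF_Task 2 = 7+8 = 15
ES_Task 3 = 15; EF_Task 3 = 15+12 = 27
ES_Task 4 = max(EF_Task 1=7, EF_Task 2=15) = 15; EF_Task 4 = 15+10 = 25
ES_Task 5 = max(EF_Task 3=27, EF_Task 4=25) = 27; EF_Task 5 = 27+10 = 37
Expected project duration μ = 37 days. Critical path: Task 1 → Task 2 → Task 3 → Task 5.

37 days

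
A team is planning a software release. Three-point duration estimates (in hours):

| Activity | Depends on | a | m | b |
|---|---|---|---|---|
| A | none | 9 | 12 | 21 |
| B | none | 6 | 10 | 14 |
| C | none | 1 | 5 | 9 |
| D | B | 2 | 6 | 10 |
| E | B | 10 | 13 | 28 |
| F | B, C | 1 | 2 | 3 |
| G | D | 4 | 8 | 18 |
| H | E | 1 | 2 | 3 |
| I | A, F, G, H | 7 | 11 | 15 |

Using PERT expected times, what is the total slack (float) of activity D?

2 hours

te_A = (9 + 4·12 + 21)/6 = 78/6 = 13
te_B = (6 + 4·10 + 14)/6 = 60/6 = 10
te_C = (1 + 4·5 + 9)/6 = 30/6 = 5
te_D = (2 + 4·6 + 10)/6 = 36/6 = 6
te_E = (10 + 4·13 + 28)/6 = 90/6 = 15
te_F = (1 + 4·2 + 3)/6 = 12/6 = 2
te_G = (4 + 4·8 + 18)/6 = 54/6 = 9
te_H = (1 + 4·2 + 3)/6 = 12/6 = 2
te_I = (7 + 4·11 + 15)/6 = 66/6 = 11

Forward pass:
ES_A = 0; EF_A = 13
ES_B = 0; EF_B = 10
ES_C = 0; EF_C = 5
ES_D = 10; EF_D = 10+6 = 16
ES_E = 10; EF_E = 10+15 = 25
ES_F = max(EF_B=10, EF_C=5) = 10; EF_F = 10+2 = 12
ES_G = 16; EF_G = 16+9 = 25
ES_H = 25; EF_H = 25+2 = 27
ES_I = max(EF_A=13, EF_F=12, EF_G=25, EF_H=27) = 27; EF_I = 27+11 = 38
Expected project duration μ = 38 hours. Critical path: B → E → H → I.

Backward pass:
LF_I = 38; LS_I = 38−11 = 27
LF_H = LS_I = 27; LS_H = 27−2 = 25
LF_G = LS_I = 27; LS_G = 27−9 = 18
LF_F = LS_I = 27; LS_F = 27−2 = 25
LF_E = LS_H = 25; LS_E = 25−15 = 10
LF_D = LS_G = 18; LS_D = 18−6 = 12
LF_C = LS_F = 25; LS_C = 25−5 = 20
LF_B = min(LS_D=12, LS_E=10, LS_F=25) = 10; LS_B = 10−10 = 0
LF_A = LS_I = 27; LS_A = 27−13 = 14
Slack_D = LS_D − ES_D = 12 − 10 = 2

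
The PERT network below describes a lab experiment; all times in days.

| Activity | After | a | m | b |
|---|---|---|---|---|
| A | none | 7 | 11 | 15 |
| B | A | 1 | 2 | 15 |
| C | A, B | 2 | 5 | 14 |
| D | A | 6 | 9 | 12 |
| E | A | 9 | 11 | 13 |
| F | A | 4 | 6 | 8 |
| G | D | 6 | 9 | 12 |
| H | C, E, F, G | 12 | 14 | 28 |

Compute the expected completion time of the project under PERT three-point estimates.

45 days

te_A = (7 + 4·11 + 15)/6 = 66/6 = 11
te_B = (1 + 4·2 + 15)/6 = 24/6 = 4
te_C = (2 + 4·5 + 14)/6 = 36/6 = 6
te_D = (6 + 4·9 + 12)/6 = 54/6 = 9
te_E = (9 + 4·11 + 13)/6 = 66/6 = 11
te_F = (4 + 4·6 + 8)/6 = 36/6 = 6
te_G = (6 + 4·9 + 12)/6 = 54/6 = 9
te_H = (12 + 4·14 + 28)/6 = 96/6 = 16

Forward pass:
ES_A = 0; EF_A = 11
ES_B = 11; EF_B = 11+4 = 15
ES_C = max(EF_A=11, EF_B=15) = 15; EF_C = 15+6 = 21
ES_D = 11; EF_D = 11+9 = 20
ES_E = 11; EF_E = 11+11 = 22
ES_F = 11; EF_F = 11+6 = 17
ES_G = 20; EF_G = 20+9 = 29
ES_H = max(EF_C=21, EF_E=22, EF_F=17, EF_G=29) = 29; EF_H = 29+16 = 45
Expected project duration μ = 45 days. Critical path: A → D → G → H.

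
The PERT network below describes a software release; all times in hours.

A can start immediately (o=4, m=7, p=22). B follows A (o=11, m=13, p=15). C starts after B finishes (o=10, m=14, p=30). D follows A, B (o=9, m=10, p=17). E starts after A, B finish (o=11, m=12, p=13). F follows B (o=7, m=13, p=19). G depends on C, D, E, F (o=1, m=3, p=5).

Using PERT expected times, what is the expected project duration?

41 hours

te_A = (4 + 4·7 + 22)/6 = 54/6 = 9
te_B = (11 + 4·13 + 15)/6 = 78/6 = 13
te_C = (10 + 4·14 + 30)/6 = 96/6 = 16
te_D = (9 + 4·10 + 17)/6 = 66/6 = 11
te_E = (11 + 4·12 + 13)/6 = 72/6 = 12
te_F = (7 + 4·13 + 19)/6 = 78/6 = 13
te_G = (1 + 4·3 + 5)/6 = 18/6 = 3

Forward pass:
ES_A = 0; EF_A = 9
ES_B = 9; EF_B = 9+13 = 22
ES_C = 22; EF_C = 22+16 = 38
ES_D = max(EF_A=9, EF_B=22) = 22; EF_D = 22+11 = 33
ES_E = max(EF_A=9, EF_B=22) = 22; EF_E = 22+12 = 34
ES_F = 22; EF_F = 22+13 = 35
ES_G = max(EF_C=38, EF_D=33, EF_E=34, EF_F=35) = 38; EF_G = 38+3 = 41
Expected project duration μ = 41 hours. Critical path: A → B → C → G.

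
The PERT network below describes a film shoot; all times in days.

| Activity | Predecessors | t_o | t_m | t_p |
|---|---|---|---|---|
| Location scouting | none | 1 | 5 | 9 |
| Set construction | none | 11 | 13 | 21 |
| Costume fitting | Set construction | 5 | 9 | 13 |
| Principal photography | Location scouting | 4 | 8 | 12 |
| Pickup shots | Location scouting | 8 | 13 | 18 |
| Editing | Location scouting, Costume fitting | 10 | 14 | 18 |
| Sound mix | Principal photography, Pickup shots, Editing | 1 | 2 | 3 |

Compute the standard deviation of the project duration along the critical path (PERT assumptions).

te_Location scouting = (1 + 4·5 + 9)/6 = 30/6 = 5; σ²_Location scouting = ((9−1)/6)² = 1.778
te_Set construction = (11 + 4·13 + 21)/6 = 84/6 = 14; σ²_Set construction = ((21−11)/6)² = 2.778
te_Costume fitting = (5 + 4·9 + 13)/6 = 54/6 = 9; σ²_Costume fitting = ((13−5)/6)² = 1.778
te_Principal photography = (4 + 4·8 + 12)/6 = 48/6 = 8; σ²_Principal photography = ((12−4)/6)² = 1.778
te_Pickup shots = (8 + 4·13 + 18)/6 = 78/6 = 13; σ²_Pickup shots = ((18−8)/6)² = 2.778
te_Editing = (10 + 4·14 + 18)/6 = 84/6 = 14; σ²_Editing = ((18−10)/6)² = 1.778
te_Sound mix = (1 + 4·2 + 3)/6 = 12/6 = 2; σ²_Sound mix = ((3−1)/6)² = 0.111

Forward pass:
ES_Location scouting = 0; EF_Location scouting = 5
ES_Set construction = 0; EF_Set construction = 14
ES_Costume fitting = 14; EF_Costume fitting = 14+9 = 23
ES_Principal photography = 5; EF_Principal photography = 5+8 = 13
ES_Pickup shots = 5; EF_Pickup shots = 5+13 = 18
ES_Editing = max(EF_Location scouting=5, EF_Costume fitting=23) = 23; EF_Editing = 23+14 = 37
ES_Sound mix = max(EF_Principal photography=13, EF_Pickup shots=18, EF_Editing=37) = 37; EF_Sound mix = 37+2 = 39
Expected project duration μ = 39 days. Critical path: Set construction → Costume fitting → Editing → Sound mix.

Variance along critical path = 2.778 + 1.778 + 1.778 + 0.111 = 6.444
σ = √6.444 = 2.539 days

2.54 days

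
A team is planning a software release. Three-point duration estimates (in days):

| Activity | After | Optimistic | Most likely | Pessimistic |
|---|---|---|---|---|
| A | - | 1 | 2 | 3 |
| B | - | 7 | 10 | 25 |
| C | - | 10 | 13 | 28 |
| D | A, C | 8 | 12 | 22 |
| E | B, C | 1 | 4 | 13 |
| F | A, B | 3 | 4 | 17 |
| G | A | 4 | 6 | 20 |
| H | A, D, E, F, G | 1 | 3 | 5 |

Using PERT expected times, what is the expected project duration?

31 days

te_A = (1 + 4·2 + 3)/6 = 12/6 = 2
te_B = (7 + 4·10 + 25)/6 = 72/6 = 12
te_C = (10 + 4·13 + 28)/6 = 90/6 = 15
te_D = (8 + 4·12 + 22)/6 = 78/6 = 13
te_E = (1 + 4·4 + 13)/6 = 30/6 = 5
te_F = (3 + 4·4 + 17)/6 = 36/6 = 6
te_G = (4 + 4·6 + 20)/6 = 48/6 = 8
te_H = (1 + 4·3 + 5)/6 = 18/6 = 3

Forward pass:
ES_A = 0; EF_A = 2
ES_B = 0; EF_B = 12
ES_C = 0; EF_C = 15
ES_D = max(EF_A=2, EF_C=15) = 15; EF_D = 15+13 = 28
ES_E = max(EF_B=12, EF_C=15) = 15; EF_E = 15+5 = 20
ES_F = max(EF_A=2, EF_B=12) = 12; EF_F = 12+6 = 18
ES_G = 2; EF_G = 2+8 = 10
ES_H = max(EF_A=2, EF_D=28, EF_E=20, EF_F=18, EF_G=10) = 28; EF_H = 28+3 = 31
Expected project duration μ = 31 days. Critical path: C → D → H.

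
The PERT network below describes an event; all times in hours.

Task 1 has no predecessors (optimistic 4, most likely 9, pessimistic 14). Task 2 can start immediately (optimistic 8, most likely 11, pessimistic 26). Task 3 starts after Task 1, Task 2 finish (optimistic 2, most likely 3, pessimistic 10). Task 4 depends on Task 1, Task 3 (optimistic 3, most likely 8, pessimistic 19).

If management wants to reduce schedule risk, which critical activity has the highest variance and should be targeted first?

Task 2

te_Task 1 = (4 + 4·9 + 14)/6 = 54/6 = 9; σ²_Task 1 = ((14−4)/6)² = 2.778
te_Task 2 = (8 + 4·11 + 26)/6 = 78/6 = 13; σ²_Task 2 = ((26−8)/6)² = 9.000
te_Task 3 = (2 + 4·3 + 10)/6 = 24/6 = 4; σ²_Task 3 = ((10−2)/6)² = 1.778
te_Task 4 = (3 + 4·8 + 19)/6 = 54/6 = 9; σ²_Task 4 = ((19−3)/6)² = 7.111

Forward pass:
ES_Task 1 = 0; EF_Task 1 = 9
ES_Task 2 = 0; EF_Task 2 = 13
ES_Task 3 = max(EF_Task 1=9, EF_Task 2=13) = 13; EF_Task 3 = 13+4 = 17
ES_Task 4 = max(EF_Task 1=9, EF_Task 3=17) = 17; EF_Task 4 = 17+9 = 26
Expected project duration μ = 26 hours. Critical path: Task 2 → Task 3 → Task 4.

Variances on critical path: σ²_Task 2=9.000, σ²_Task 3=1.778, σ²_Task 4=7.111.
Largest is σ²_Task 2 = 9.000.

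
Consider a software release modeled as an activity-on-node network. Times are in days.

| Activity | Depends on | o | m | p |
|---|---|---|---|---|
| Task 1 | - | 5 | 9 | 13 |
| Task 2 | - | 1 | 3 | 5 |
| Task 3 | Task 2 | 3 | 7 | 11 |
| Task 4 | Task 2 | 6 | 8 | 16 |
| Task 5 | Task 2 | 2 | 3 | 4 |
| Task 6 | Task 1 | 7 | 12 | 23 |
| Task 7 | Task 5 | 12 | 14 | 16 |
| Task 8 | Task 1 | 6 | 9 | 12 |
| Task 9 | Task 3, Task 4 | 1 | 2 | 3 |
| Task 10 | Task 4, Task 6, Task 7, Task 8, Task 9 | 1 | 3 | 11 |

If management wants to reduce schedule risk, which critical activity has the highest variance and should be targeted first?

Task 6

te_Task 1 = (5 + 4·9 + 13)/6 = 54/6 = 9; σ²_Task 1 = ((13−5)/6)² = 1.778
te_Task 2 = (1 + 4·3 + 5)/6 = 18/6 = 3; σ²_Task 2 = ((5−1)/6)² = 0.444
te_Task 3 = (3 + 4·7 + 11)/6 = 42/6 = 7; σ²_Task 3 = ((11−3)/6)² = 1.778
te_Task 4 = (6 + 4·8 + 16)/6 = 54/6 = 9; σ²_Task 4 = ((16−6)/6)² = 2.778
te_Task 5 = (2 + 4·3 + 4)/6 = 18/6 = 3; σ²_Task 5 = ((4−2)/6)² = 0.111
te_Task 6 = (7 + 4·12 + 23)/6 = 78/6 = 13; σ²_Task 6 = ((23−7)/6)² = 7.111
te_Task 7 = (12 + 4·14 + 16)/6 = 84/6 = 14; σ²_Task 7 = ((16−12)/6)² = 0.444
te_Task 8 = (6 + 4·9 + 12)/6 = 54/6 = 9; σ²_Task 8 = ((12−6)/6)² = 1.000
te_Task 9 = (1 + 4·2 + 3)/6 = 12/6 = 2; σ²_Task 9 = ((3−1)/6)² = 0.111
te_Task 10 = (1 + 4·3 + 11)/6 = 24/6 = 4; σ²_Task 10 = ((11−1)/6)² = 2.778

Forward pass:
ES_Task 1 = 0; EF_Task 1 = 9
ES_Task 2 = 0; EF_Task 2 = 3
ES_Task 3 = 3; EF_Task 3 = 3+7 = 10
ES_Task 4 = 3; EF_Task 4 = 3+9 = 12
ES_Task 5 = 3; EF_Task 5 = 3+3 = 6
ES_Task 6 = 9; EF_Task 6 = 9+13 = 22
ES_Task 7 = 6; EF_Task 7 = 6+14 = 20
ES_Task 8 = 9; EF_Task 8 = 9+9 = 18
ES_Task 9 = max(EF_Task 3=10, EF_Task 4=12) = 12; EF_Task 9 = 12+2 = 14
ES_Task 10 = max(EF_Task 4=12, EF_Task 6=22, EF_Task 7=20, EF_Task 8=18, EF_Task 9=14) = 22; EF_Task 10 = 22+4 = 26
Expected project duration μ = 26 days. Critical path: Task 1 → Task 6 → Task 10.

Variances on critical path: σ²_Task 1=1.778, σ²_Task 6=7.111, σ²_Task 10=2.778.
Largest is σ²_Task 6 = 7.111.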